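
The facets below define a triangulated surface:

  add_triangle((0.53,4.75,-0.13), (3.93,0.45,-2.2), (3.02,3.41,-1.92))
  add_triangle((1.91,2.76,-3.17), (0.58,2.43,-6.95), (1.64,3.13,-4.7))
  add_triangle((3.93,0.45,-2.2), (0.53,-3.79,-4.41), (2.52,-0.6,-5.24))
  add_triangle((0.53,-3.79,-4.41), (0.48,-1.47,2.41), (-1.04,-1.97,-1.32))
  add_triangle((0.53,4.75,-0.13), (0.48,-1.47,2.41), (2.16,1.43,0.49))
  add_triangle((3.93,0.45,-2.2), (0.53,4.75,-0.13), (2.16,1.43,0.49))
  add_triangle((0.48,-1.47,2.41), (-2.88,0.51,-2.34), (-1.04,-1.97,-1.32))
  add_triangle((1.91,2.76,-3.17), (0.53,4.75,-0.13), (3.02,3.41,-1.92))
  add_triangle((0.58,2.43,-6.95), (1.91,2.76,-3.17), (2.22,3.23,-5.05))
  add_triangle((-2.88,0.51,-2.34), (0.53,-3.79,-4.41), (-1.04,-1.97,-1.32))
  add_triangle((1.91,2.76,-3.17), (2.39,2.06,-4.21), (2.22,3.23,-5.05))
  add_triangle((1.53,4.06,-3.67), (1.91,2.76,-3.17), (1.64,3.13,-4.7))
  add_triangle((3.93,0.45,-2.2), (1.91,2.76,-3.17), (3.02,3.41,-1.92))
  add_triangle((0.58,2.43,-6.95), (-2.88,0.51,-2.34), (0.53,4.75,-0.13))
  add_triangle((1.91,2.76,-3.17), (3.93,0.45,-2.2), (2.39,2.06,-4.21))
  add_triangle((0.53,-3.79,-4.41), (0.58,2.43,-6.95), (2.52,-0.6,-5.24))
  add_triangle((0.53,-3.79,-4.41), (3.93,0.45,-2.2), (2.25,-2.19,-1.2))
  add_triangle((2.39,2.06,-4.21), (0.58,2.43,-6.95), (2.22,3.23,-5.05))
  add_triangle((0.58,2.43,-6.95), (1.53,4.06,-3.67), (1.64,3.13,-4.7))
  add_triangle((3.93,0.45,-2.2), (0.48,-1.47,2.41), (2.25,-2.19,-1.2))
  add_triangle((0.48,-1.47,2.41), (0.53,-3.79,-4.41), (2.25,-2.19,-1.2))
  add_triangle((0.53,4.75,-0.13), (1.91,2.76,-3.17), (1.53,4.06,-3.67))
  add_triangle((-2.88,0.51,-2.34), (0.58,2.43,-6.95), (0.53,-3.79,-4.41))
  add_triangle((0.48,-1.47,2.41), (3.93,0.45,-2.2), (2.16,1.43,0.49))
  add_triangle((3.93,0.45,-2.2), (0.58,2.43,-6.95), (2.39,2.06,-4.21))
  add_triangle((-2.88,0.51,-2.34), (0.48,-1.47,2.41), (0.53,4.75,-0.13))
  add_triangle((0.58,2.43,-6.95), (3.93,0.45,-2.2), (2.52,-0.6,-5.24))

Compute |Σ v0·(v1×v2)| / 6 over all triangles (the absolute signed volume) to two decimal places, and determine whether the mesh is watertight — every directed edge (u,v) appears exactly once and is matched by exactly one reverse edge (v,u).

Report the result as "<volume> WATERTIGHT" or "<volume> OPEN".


130.97 OPEN

Per-triangle v0·(v1×v2)/6:
  t1: +1.0392
  t2: +0.4464
  t3: +7.2643
  t4: +3.5925
  t5: +3.4832
  t6: +5.0898
  t7: +2.4045
  t8: +4.1495
  t9: +0.6500
  t10: +4.1625
  t11: +0.6075
  t12: +0.8908
  t13: +3.8345
  t14: +16.5732
  t15: +2.3227
  t16: +12.4068
  t17: +6.7446
  t18: +2.2329
  t19: +1.9061
  t20: +4.2350
  t21: +4.8254
  t22: +1.8753
  t23: +19.0512
  t24: +3.7723
  t25: +3.3055
  t26: +4.3239
  t27: +9.7843
Σ = +130.9738 → |volume| = 130.97

Directed edges: 81 total; 3 unmatched, e.g. (0.53,4.75,-0.13)→(0.58,2.43,-6.95) → open.


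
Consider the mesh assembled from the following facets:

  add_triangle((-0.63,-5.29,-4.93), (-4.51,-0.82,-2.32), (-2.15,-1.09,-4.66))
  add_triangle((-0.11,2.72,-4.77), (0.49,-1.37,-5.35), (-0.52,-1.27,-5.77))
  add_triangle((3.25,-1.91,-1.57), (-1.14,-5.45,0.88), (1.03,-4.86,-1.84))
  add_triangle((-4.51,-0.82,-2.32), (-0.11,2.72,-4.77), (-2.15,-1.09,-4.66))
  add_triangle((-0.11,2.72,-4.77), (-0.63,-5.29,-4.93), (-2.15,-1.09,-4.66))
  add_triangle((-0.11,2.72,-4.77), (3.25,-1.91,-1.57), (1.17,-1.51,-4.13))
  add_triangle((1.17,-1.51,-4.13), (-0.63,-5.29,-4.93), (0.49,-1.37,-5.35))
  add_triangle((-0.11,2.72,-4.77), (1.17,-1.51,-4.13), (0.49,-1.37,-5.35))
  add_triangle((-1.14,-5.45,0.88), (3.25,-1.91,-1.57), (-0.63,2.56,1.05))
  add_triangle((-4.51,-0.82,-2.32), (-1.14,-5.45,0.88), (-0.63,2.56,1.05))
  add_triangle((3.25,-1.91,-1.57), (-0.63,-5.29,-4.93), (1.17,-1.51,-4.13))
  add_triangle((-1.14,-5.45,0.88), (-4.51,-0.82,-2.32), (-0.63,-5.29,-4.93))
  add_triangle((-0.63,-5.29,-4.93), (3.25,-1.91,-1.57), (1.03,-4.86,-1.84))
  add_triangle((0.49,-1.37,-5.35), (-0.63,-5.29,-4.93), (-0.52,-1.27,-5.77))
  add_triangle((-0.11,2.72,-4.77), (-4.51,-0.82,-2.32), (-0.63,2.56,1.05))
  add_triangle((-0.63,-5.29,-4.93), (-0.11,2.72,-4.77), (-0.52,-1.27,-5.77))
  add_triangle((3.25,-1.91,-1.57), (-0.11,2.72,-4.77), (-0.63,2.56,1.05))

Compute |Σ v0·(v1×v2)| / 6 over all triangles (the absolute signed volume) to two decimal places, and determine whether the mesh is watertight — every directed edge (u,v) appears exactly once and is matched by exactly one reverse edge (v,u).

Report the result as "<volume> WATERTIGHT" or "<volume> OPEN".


Per-triangle v0·(v1×v2)/6:
  t1: +11.4055
  t2: +3.5836
  t3: +5.2090
  t4: +9.7965
  t5: +11.6168
  t6: +7.2759
  t7: +3.2796
  t8: +2.5619
  t9: +2.8624
  t10: +8.3630
  t11: +8.5978
  t12: +23.8557
  t13: +7.9473
  t14: +3.9654
  t15: +12.3057
  t16: -0.6203
  t17: +6.7933
Σ = +128.7994 → |volume| = 128.80

Directed edges: 51 total; 3 unmatched, e.g. (-1.14,-5.45,0.88)→(1.03,-4.86,-1.84) → open.

128.80 OPEN


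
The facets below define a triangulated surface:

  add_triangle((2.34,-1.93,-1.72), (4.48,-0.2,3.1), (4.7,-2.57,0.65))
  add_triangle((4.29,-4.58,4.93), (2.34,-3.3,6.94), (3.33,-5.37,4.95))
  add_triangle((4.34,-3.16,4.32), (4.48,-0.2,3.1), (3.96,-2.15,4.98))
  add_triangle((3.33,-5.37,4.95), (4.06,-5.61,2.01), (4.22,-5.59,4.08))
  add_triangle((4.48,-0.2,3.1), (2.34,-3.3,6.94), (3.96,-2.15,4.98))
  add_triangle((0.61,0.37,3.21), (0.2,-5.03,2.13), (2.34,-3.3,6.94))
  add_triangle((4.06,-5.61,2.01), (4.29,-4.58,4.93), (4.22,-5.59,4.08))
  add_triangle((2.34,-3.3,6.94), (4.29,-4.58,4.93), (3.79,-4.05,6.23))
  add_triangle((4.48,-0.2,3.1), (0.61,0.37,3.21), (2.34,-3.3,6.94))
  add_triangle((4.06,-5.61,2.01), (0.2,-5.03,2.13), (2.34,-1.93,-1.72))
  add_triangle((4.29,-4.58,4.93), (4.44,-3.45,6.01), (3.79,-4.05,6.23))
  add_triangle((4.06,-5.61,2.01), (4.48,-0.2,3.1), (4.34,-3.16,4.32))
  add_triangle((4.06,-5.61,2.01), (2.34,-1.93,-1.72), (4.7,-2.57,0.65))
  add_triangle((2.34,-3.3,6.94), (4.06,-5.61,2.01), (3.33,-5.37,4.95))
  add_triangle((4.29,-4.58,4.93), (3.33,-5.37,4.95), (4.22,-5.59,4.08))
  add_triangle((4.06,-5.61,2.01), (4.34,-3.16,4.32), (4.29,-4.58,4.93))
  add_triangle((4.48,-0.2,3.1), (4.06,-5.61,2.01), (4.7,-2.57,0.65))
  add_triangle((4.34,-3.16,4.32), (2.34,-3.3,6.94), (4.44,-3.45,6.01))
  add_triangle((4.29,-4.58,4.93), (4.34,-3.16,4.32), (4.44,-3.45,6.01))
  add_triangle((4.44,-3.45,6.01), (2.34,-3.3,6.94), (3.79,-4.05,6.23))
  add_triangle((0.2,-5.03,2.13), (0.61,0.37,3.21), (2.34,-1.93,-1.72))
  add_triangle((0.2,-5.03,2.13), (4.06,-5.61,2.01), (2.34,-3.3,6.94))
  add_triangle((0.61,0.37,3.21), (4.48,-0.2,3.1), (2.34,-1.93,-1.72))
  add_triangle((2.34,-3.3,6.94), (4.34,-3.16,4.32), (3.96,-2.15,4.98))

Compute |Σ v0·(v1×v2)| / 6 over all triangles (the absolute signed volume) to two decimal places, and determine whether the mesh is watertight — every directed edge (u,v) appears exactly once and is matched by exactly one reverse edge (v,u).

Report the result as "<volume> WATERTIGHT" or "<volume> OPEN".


Per-triangle v0·(v1×v2)/6:
  t1: +2.3375
  t2: +4.8723
  t3: +3.0206
  t4: +1.5741
  t5: +2.4951
  t6: +3.3313
  t7: +1.3579
  t8: +1.0632
  t9: +8.2301
  t10: +7.4678
  t11: +1.7317
  t12: +7.1084
  t13: +6.1648
  t14: -2.8584
  t15: +1.8698
  t16: +3.4064
  t17: +9.1393
  t18: -1.1120
  t19: +1.5718
  t20: +1.8790
  t21: -7.7166
  t22: +18.5055
  t23: -2.8097
  t24: +3.6445
Σ = +76.2743 → |volume| = 76.27

Directed edges: 72 total, each appears once with its reverse present → watertight.

76.27 WATERTIGHT


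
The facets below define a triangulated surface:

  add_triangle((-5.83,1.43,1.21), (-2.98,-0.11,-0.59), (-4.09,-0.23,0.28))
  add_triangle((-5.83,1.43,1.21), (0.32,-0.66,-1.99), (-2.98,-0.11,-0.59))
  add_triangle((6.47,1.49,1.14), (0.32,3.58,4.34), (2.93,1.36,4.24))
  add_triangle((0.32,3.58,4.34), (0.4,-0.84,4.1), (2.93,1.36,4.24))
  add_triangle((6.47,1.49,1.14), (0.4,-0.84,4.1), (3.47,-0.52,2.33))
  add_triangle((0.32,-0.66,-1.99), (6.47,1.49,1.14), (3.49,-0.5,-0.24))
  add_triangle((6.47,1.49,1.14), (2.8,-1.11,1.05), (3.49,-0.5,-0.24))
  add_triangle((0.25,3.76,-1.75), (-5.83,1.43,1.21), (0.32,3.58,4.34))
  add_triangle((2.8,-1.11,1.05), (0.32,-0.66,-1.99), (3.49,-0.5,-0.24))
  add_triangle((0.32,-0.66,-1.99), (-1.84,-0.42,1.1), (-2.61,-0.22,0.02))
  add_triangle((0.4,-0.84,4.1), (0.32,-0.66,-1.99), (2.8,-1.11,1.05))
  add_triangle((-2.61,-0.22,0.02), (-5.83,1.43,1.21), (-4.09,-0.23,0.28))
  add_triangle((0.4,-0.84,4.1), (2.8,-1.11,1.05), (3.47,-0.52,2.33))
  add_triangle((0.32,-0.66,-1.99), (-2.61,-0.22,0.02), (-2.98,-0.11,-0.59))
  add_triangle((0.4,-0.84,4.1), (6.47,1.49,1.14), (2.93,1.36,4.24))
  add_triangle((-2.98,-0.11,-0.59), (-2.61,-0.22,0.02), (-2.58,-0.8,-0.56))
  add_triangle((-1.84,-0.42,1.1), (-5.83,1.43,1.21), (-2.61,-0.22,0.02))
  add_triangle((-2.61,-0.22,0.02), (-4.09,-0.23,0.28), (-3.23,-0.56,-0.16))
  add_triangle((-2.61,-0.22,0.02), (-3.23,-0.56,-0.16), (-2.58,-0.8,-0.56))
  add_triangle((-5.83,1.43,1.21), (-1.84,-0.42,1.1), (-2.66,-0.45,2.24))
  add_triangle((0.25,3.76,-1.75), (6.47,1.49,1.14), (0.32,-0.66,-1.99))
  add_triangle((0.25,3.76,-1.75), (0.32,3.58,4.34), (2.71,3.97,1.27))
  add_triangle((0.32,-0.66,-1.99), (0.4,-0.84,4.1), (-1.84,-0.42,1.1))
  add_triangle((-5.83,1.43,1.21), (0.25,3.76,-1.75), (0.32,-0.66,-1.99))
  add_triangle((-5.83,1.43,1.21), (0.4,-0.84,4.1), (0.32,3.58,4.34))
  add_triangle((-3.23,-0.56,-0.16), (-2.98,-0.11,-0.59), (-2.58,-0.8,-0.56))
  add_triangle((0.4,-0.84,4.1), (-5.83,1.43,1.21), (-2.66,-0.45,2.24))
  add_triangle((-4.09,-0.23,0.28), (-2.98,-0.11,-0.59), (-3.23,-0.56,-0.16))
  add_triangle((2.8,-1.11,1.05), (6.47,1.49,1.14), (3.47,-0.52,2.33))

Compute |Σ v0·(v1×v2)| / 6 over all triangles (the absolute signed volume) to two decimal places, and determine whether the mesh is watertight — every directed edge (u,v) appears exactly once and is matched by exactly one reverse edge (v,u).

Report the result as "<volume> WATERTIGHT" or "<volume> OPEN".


117.73 OPEN

Per-triangle v0·(v1×v2)/6:
  t1: +0.9833
  t2: +0.8890
  t3: +10.9141
  t4: +7.8422
  t5: +4.0044
  t6: +2.2005
  t7: +2.4003
  t8: +22.3977
  t9: +1.2553
  t10: +0.5535
  t11: +1.6537
  t12: -0.1497
  t13: +1.9043
  t14: +0.3052
  t15: +6.7203
  t16: -0.1909
  t17: +1.0419
  t18: -0.0219
  t19: -0.0258
  t20: +0.6598
  t21: +9.5895
  t22: +9.0465
  t23: +1.4891
  t24: +8.1019
  t25: +18.0464
  t26: +0.1786
  t27: +3.2642
  t28: +0.2197
  t29: +2.4603
Σ = +117.7336 → |volume| = 117.73

Directed edges: 87 total; 7 unmatched, e.g. (6.47,1.49,1.14)→(0.32,3.58,4.34) → open.


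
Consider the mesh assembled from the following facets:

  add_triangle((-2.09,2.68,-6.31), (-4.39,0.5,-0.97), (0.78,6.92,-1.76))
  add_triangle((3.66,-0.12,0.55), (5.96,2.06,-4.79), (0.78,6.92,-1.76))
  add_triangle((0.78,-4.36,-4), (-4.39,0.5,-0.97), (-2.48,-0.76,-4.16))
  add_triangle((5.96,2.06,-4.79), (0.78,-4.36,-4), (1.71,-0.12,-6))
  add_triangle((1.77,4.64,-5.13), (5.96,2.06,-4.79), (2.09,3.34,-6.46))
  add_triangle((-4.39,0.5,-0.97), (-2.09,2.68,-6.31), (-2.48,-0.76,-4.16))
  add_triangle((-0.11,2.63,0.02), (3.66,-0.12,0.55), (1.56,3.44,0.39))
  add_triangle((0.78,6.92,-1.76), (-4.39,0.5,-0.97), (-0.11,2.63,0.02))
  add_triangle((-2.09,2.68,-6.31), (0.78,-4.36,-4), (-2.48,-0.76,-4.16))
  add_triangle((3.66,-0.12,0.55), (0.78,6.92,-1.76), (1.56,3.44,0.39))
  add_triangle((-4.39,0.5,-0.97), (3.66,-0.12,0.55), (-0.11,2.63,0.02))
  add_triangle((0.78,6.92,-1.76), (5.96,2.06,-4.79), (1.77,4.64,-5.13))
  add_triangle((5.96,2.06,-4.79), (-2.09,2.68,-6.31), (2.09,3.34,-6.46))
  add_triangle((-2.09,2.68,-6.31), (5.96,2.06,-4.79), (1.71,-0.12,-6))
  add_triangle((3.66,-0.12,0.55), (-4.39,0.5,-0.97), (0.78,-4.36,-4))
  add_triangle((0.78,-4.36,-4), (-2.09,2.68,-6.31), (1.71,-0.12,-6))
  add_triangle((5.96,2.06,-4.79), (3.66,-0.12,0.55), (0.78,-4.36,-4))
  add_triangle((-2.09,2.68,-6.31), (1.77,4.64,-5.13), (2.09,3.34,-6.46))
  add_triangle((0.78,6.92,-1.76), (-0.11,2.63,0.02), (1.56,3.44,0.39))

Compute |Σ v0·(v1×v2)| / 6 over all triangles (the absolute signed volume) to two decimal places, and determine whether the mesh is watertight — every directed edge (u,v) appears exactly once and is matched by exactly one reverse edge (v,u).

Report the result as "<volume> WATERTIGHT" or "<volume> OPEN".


Per-triangle v0·(v1×v2)/6:
  t1: +26.5378
  t2: +21.5062
  t3: +8.1054
  t4: +18.8899
  t5: +9.4876
  t6: +10.9142
  t7: -0.1715
  t8: +3.9279
  t9: +12.6162
  t10: +4.6568
  t11: -0.5051
  t12: +19.9577
  t13: +4.6187
  t14: +21.2766
  t15: -1.7147
  t16: +17.6524
  t17: +20.6973
  t18: +8.7723
  t19: +1.5243
Σ = +208.7502 → |volume| = 208.75

Directed edges: 57 total; 3 unmatched, e.g. (0.78,6.92,-1.76)→(-2.09,2.68,-6.31) → open.

208.75 OPEN


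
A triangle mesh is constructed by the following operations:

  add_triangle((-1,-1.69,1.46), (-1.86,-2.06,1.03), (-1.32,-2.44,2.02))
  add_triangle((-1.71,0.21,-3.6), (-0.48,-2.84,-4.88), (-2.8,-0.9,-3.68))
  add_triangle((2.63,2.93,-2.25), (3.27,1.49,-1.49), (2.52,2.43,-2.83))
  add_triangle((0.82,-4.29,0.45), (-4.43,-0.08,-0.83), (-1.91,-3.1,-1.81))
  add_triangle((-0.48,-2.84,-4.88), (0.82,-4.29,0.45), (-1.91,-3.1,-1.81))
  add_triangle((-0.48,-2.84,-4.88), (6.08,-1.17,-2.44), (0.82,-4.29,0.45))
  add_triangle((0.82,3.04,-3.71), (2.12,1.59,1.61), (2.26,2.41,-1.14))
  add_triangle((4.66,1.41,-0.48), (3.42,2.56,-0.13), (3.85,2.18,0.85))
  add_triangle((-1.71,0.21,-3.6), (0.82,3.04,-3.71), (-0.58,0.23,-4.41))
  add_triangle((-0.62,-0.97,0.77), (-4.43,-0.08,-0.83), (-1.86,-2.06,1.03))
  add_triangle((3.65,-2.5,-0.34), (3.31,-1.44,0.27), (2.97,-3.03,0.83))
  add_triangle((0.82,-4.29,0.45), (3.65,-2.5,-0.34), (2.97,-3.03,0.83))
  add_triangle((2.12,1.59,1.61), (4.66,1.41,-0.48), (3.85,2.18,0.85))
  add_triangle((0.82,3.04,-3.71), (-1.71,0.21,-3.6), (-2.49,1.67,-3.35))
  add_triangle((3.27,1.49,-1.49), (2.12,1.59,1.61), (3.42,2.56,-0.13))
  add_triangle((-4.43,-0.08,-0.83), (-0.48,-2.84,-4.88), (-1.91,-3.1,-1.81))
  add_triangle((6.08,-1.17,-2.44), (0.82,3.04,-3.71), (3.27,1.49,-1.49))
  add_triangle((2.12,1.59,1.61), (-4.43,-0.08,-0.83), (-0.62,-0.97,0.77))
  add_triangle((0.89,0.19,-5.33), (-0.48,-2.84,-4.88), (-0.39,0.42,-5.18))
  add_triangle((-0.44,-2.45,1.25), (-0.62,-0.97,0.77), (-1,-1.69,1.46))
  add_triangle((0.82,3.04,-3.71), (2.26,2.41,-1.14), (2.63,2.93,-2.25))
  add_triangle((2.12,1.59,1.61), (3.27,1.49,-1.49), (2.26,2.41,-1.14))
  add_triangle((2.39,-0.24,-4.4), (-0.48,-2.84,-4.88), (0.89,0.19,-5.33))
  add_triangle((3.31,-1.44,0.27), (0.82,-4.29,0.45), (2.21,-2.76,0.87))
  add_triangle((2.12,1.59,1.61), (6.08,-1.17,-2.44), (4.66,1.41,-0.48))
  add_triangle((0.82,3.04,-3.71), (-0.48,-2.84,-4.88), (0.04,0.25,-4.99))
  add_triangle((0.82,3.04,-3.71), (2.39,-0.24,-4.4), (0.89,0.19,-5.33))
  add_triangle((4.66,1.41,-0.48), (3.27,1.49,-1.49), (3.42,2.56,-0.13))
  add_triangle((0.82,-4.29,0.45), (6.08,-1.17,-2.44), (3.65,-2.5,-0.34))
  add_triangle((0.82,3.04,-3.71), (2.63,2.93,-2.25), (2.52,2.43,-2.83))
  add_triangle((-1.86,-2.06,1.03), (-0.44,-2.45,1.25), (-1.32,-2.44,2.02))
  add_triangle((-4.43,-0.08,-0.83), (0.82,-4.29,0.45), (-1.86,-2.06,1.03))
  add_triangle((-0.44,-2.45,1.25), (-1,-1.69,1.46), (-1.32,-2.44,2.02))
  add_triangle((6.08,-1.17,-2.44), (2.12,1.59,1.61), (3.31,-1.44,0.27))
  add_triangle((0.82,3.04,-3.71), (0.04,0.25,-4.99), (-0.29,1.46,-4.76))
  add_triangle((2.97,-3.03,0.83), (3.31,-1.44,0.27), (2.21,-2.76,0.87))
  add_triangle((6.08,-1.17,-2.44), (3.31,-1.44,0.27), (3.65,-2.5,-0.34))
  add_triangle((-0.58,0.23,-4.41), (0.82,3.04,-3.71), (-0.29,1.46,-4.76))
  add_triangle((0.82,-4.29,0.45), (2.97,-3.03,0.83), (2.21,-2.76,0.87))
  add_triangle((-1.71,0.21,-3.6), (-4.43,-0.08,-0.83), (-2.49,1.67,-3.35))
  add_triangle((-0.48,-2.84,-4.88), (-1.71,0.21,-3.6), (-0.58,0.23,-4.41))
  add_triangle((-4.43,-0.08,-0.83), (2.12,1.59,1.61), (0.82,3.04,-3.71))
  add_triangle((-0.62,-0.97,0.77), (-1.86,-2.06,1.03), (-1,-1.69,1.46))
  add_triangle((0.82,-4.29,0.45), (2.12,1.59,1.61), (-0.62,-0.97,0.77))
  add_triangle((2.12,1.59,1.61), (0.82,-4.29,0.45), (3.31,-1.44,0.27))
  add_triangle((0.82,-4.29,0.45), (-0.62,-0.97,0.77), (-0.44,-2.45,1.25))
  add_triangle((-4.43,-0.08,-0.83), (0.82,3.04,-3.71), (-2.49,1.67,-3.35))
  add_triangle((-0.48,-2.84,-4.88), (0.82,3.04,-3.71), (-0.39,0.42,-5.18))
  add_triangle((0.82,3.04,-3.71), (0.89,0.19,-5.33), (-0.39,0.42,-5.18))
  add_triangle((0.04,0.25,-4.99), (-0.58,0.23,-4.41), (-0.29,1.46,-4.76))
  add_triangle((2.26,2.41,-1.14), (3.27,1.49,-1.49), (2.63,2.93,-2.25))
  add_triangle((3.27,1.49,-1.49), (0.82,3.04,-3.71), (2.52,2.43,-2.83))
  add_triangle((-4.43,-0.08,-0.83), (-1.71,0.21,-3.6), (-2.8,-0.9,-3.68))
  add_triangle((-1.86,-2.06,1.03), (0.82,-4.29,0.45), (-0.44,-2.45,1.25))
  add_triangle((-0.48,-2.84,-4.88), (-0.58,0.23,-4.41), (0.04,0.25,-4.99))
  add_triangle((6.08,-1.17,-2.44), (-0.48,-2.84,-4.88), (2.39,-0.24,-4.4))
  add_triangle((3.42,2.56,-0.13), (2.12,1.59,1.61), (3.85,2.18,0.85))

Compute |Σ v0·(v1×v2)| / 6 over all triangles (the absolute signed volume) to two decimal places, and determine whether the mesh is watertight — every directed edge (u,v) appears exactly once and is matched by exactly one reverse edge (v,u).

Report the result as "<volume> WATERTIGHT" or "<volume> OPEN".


Per-triangle v0·(v1×v2)/6:
  t1: +0.0420
  t2: +3.2015
  t3: +0.8525
  t4: +5.2863
  t5: +7.7034
  t6: +23.5556
  t7: +1.3528
  t8: +1.3014
  t9: +2.6084
  t10: +0.3500
  t11: +0.9072
  t12: +2.1911
  t13: +0.5231
  t14: +3.8073
  t15: -0.9205
  t16: +7.8060
  t17: +6.6848
  t18: +1.8738
  t19: +3.6307
  t20: -0.0306
  t21: +0.5974
  t22: +1.9752
  t23: +4.8884
  t24: -1.1165
  t25: +2.9376
  t26: +0.7950
  t27: +4.3464
  t28: +1.4524
  t29: +3.2907
  t30: +1.1261
  t31: +0.4792
  t32: +3.9379
  t33: -0.0052
  t34: +5.2385
  t35: +1.5818
  t36: +0.0781
  t37: +1.9962
  t38: -0.4619
  t39: +0.3762
  t40: +3.6399
  t41: +2.8098
  t42: +7.1354
  t43: -0.0026
  t44: +2.1813
  t45: +3.6492
  t46: -0.1379
  t47: +1.5483
  t48: -2.8047
  t49: +3.2835
  t50: +0.6227
  t51: +0.6870
  t52: -0.1132
  t53: +2.6181
  t54: +1.0716
  t55: +1.5824
  t56: +11.3548
  t57: +0.6781
Σ = +146.0444 → |volume| = 146.04

Directed edges: 171 total; 9 unmatched, e.g. (-0.48,-2.84,-4.88)→(-2.8,-0.9,-3.68) → open.

146.04 OPEN


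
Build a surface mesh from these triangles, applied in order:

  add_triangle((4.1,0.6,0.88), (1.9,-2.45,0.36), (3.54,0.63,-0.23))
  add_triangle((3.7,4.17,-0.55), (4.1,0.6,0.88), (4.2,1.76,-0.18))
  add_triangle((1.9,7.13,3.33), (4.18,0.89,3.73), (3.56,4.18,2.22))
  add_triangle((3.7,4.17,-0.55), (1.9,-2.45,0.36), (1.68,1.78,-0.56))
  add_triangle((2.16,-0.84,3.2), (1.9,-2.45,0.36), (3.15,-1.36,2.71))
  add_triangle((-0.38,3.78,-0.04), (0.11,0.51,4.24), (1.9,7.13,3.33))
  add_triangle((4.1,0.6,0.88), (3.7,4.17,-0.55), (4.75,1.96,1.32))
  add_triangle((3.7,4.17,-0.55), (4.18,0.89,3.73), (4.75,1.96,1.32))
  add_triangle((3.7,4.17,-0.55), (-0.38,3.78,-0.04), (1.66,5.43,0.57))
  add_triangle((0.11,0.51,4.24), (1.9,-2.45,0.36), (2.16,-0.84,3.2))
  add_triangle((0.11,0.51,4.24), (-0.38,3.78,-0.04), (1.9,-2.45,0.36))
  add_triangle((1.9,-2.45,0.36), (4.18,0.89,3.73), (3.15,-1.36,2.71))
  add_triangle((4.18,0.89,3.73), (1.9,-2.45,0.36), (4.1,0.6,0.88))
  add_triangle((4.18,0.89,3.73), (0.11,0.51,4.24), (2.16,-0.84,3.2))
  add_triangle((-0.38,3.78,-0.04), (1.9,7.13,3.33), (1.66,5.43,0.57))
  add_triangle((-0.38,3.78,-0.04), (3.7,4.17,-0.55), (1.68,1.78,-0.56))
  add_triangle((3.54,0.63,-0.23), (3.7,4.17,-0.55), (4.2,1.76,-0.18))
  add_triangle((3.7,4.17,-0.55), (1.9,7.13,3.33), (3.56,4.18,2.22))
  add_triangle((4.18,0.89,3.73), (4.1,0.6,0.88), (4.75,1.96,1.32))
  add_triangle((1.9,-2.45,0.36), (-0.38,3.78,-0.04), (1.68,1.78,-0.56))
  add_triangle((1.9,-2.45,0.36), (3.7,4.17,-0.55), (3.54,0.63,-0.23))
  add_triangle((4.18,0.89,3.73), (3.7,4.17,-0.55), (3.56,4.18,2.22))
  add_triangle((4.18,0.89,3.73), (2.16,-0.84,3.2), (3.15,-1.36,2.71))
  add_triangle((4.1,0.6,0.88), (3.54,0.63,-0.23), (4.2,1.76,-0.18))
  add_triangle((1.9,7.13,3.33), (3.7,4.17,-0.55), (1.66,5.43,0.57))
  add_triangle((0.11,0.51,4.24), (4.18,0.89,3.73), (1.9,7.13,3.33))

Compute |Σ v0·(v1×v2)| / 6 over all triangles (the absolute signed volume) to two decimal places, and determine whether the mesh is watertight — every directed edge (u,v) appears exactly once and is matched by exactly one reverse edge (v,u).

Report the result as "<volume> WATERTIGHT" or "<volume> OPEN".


Per-triangle v0·(v1×v2)/6:
  t1: +1.8488
  t2: +1.6295
  t3: +8.3795
  t4: +0.9234
  t5: +1.0860
  t6: +6.6528
  t7: +1.9068
  t8: +4.3316
  t9: +2.3313
  t10: +2.0229
  t11: -4.3891
  t12: +1.6887
  t13: +5.2718
  t14: +4.1822
  t15: +3.6981
  t16: +0.8119
  t17: +0.3774
  t18: +8.0837
  t19: +2.3914
  t20: -0.9550
  t21: -0.4923
  t22: +6.9280
  t23: +1.8916
  t24: +0.6920
  t25: +5.4160
  t26: +18.8521
Σ = +85.5612 → |volume| = 85.56

Directed edges: 78 total, each appears once with its reverse present → watertight.

85.56 WATERTIGHT


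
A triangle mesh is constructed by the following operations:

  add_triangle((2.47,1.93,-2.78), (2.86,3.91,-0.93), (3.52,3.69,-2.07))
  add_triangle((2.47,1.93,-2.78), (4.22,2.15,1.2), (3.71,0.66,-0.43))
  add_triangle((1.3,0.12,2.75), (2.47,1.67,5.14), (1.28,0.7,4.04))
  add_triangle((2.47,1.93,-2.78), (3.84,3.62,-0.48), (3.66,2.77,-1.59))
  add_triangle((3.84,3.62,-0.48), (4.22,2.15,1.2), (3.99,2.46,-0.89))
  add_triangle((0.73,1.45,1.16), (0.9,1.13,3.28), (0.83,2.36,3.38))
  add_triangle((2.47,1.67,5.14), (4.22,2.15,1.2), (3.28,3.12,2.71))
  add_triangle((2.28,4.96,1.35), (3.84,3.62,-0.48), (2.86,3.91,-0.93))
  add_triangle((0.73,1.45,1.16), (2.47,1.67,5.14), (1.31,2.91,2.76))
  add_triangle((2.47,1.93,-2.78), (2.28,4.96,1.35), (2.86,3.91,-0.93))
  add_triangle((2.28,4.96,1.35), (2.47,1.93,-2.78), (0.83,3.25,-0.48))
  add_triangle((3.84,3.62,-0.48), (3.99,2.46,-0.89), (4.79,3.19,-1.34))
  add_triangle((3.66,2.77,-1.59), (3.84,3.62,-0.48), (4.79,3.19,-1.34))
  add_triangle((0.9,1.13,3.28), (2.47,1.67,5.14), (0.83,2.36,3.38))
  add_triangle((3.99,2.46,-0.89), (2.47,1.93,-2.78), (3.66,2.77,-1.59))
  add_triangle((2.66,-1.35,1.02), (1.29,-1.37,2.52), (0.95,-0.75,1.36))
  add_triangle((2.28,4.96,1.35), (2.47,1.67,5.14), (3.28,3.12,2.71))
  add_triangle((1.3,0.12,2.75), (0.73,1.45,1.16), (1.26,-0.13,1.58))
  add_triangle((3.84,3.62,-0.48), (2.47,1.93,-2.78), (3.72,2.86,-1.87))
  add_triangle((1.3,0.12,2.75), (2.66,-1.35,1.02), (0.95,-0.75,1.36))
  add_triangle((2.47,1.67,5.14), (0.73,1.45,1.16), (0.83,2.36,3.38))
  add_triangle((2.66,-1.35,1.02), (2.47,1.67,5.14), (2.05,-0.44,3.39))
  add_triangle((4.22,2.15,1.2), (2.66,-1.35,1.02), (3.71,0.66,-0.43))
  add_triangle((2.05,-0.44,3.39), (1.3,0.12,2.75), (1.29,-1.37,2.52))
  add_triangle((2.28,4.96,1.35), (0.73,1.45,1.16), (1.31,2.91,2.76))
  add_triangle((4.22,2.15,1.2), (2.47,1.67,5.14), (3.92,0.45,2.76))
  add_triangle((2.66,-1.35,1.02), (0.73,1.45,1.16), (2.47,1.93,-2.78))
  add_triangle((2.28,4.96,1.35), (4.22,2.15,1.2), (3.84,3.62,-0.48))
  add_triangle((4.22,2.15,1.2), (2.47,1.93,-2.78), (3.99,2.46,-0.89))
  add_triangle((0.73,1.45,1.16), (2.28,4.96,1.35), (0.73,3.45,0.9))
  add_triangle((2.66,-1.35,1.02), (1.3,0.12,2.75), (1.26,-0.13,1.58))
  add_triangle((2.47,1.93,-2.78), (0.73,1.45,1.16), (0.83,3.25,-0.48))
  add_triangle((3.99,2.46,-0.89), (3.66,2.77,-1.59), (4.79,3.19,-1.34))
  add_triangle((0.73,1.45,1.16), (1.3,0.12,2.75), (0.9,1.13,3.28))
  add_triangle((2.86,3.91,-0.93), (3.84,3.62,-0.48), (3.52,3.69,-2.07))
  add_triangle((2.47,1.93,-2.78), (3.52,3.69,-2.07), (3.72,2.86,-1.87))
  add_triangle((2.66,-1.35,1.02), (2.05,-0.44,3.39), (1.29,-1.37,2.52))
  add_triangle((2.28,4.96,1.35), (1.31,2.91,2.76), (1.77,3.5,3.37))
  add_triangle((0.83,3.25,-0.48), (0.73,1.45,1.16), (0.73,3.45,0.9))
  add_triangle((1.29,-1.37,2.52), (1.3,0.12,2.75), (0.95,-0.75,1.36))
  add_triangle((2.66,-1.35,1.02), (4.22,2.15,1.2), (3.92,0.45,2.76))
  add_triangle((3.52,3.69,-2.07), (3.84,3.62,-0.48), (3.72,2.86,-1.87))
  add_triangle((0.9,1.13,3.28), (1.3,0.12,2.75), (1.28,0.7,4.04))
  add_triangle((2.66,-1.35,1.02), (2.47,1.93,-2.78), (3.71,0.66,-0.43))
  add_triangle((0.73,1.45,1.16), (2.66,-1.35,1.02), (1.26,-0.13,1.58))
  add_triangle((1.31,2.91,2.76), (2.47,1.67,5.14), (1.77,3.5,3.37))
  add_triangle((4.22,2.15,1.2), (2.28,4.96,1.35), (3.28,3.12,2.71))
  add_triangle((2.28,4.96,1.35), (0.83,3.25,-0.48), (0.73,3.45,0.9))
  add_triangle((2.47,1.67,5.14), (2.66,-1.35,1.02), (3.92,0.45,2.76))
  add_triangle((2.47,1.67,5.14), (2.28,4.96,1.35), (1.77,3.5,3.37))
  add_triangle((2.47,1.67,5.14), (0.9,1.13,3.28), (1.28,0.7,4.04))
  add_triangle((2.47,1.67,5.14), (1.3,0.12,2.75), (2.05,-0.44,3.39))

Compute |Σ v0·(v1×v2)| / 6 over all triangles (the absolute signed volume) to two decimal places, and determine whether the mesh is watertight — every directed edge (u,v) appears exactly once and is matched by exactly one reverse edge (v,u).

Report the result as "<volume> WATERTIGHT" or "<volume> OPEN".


Per-triangle v0·(v1×v2)/6:
  t1: +0.4193
  t2: +3.7144
  t3: +0.4270
  t4: +0.7872
  t5: +1.8966
  t6: -0.3250
  t7: +4.0077
  t8: +2.3000
  t9: -0.3126
  t10: +0.2942
  t11: +3.5997
  t12: +0.2855
  t13: +0.6380
  t14: +0.6872
  t15: +0.5517
  t16: -0.0752
  t17: +4.5307
  t18: -0.3457
  t19: -0.6648
  t20: -0.6116
  t21: +0.9167
  t22: +2.2589
  t23: +3.0535
  t24: +0.2769
  t25: -0.1208
  t26: +5.3052
  t27: -4.2502
  t28: +5.0205
  t29: +0.0900
  t30: +0.5395
  t31: -0.1294
  t32: -1.9577
  t33: +0.0291
  t34: -0.4994
  t35: +1.1301
  t36: +0.9325
  t37: +1.3649
  t38: +0.3174
  t39: -0.3871
  t40: -0.1717
  t41: +2.8436
  t42: +1.0090
  t43: -0.1287
  t44: +1.5870
  t45: -0.6865
  t46: +0.2933
  t47: +4.0331
  t48: +0.9441
  t49: +2.9056
  t50: +2.7778
  t51: +0.3913
  t52: +0.3073
Σ = +51.8000 → |volume| = 51.80

Directed edges: 156 total, each appears once with its reverse present → watertight.

51.80 WATERTIGHT


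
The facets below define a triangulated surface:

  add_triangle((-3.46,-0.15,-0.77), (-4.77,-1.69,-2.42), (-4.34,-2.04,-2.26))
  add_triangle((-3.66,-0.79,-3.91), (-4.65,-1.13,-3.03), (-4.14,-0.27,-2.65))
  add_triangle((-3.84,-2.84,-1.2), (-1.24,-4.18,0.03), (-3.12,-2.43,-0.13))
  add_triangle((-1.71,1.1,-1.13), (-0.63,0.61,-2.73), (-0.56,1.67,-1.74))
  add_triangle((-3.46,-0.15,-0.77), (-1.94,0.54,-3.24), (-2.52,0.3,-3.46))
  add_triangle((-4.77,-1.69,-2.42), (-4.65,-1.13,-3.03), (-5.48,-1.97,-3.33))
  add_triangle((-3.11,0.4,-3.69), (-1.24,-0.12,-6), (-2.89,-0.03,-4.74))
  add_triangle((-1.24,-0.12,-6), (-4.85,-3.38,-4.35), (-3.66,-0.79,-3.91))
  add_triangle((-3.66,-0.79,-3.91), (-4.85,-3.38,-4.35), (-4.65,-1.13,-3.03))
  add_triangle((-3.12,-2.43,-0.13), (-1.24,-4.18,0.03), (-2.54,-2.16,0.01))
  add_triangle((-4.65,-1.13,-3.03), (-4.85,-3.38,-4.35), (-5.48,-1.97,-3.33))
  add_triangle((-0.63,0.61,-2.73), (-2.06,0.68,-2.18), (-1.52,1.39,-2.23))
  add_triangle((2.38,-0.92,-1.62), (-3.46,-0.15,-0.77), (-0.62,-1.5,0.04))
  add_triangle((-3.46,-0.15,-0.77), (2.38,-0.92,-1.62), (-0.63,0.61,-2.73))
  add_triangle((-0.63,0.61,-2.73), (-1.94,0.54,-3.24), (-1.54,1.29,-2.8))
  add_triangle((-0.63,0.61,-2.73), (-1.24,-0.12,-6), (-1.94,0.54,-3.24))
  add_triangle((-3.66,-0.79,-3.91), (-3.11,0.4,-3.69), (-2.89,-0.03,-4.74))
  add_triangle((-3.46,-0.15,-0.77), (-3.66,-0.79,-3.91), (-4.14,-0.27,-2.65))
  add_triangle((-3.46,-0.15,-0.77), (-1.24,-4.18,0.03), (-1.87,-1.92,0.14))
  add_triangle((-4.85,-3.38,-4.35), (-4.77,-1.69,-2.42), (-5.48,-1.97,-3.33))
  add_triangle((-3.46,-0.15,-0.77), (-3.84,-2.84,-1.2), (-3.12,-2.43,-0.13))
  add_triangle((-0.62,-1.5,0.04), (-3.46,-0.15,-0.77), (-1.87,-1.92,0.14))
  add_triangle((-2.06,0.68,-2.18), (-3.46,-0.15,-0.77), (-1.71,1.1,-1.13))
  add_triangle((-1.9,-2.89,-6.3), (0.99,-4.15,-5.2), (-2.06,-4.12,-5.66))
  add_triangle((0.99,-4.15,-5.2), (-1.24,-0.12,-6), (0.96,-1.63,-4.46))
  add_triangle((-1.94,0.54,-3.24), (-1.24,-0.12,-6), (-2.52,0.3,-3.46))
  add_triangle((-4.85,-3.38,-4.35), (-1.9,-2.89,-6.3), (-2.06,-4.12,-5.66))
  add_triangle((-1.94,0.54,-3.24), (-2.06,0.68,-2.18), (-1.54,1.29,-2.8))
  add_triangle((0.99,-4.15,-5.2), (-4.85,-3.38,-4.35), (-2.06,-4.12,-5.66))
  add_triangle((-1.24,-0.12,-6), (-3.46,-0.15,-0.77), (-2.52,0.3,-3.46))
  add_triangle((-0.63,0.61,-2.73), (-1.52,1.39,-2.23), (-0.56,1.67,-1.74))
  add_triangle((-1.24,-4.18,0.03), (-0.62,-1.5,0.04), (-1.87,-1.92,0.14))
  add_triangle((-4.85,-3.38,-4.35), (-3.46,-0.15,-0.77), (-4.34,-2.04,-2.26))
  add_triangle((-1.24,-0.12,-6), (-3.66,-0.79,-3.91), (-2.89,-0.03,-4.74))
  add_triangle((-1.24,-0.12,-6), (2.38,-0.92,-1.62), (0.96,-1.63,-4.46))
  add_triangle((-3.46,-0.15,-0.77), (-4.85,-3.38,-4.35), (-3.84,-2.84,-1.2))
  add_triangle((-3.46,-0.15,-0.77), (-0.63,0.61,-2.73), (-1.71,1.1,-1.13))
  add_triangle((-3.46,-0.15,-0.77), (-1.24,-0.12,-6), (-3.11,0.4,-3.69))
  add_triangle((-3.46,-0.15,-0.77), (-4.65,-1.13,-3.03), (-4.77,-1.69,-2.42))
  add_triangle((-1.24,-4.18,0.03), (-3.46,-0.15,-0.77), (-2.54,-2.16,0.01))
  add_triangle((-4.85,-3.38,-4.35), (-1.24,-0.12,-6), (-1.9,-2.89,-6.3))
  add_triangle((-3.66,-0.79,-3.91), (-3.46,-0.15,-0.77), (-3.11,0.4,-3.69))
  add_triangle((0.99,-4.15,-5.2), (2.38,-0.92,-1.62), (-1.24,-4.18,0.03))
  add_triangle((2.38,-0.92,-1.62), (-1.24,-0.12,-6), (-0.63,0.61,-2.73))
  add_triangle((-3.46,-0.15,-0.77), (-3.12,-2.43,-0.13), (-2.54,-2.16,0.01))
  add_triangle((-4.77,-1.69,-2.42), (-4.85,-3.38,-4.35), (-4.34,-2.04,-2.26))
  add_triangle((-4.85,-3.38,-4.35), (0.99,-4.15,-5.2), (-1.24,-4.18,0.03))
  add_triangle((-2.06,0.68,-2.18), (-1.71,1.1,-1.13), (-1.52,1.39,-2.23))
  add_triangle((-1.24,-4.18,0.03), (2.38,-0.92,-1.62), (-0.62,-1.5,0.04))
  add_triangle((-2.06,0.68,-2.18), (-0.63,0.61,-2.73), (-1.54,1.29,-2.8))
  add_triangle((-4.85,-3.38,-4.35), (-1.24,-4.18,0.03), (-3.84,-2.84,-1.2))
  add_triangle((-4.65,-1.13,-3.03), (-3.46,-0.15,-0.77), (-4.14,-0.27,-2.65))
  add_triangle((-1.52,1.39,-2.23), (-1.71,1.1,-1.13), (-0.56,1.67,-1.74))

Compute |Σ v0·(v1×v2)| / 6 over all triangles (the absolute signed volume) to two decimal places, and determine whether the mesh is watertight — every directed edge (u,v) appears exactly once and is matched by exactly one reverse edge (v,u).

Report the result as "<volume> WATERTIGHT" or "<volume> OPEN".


Per-triangle v0·(v1×v2)/6:
  t1: +0.3438
  t2: +0.8737
  t3: +1.7319
  t4: -0.7837
  t5: +0.3807
  t6: +0.2414
  t7: +0.7530
  t8: +6.5791
  t9: +2.6936
  t10: +0.1859
  t11: +0.9994
  t12: +0.5435
  t13: -1.9311
  t14: -2.3181
  t15: +0.4352
  t16: +0.8045
  t17: +0.9468
  t18: -0.4678
  t19: +0.9989
  t20: +0.6835
  t21: +1.3272
  t22: -0.2837
  t23: +0.8332
  t24: +4.7467
  t25: +4.4323
  t26: +0.6226
  t27: +5.1469
  t28: +0.3589
  t29: +1.7051
  t30: +1.4616
  t31: +0.5218
  t32: +0.0111
  t33: -1.1272
  t34: +1.5446
  t35: +2.5127
  t36: +4.4111
  t37: -1.4781
  t38: -1.8799
  t39: +0.9792
  t40: -1.0071
  t41: +8.9513
  t42: +2.0461
  t43: +7.1487
  t44: +1.7459
  t45: +0.0941
  t46: +0.6777
  t47: +20.7860
  t48: +0.3215
  t49: -0.1443
  t50: -0.3922
  t51: +5.8636
  t52: +0.8214
  t53: +0.2965
Σ = +86.7495 → |volume| = 86.75

Directed edges: 159 total; 9 unmatched, e.g. (-3.46,-0.15,-0.77)→(-1.94,0.54,-3.24) → open.

86.75 OPEN


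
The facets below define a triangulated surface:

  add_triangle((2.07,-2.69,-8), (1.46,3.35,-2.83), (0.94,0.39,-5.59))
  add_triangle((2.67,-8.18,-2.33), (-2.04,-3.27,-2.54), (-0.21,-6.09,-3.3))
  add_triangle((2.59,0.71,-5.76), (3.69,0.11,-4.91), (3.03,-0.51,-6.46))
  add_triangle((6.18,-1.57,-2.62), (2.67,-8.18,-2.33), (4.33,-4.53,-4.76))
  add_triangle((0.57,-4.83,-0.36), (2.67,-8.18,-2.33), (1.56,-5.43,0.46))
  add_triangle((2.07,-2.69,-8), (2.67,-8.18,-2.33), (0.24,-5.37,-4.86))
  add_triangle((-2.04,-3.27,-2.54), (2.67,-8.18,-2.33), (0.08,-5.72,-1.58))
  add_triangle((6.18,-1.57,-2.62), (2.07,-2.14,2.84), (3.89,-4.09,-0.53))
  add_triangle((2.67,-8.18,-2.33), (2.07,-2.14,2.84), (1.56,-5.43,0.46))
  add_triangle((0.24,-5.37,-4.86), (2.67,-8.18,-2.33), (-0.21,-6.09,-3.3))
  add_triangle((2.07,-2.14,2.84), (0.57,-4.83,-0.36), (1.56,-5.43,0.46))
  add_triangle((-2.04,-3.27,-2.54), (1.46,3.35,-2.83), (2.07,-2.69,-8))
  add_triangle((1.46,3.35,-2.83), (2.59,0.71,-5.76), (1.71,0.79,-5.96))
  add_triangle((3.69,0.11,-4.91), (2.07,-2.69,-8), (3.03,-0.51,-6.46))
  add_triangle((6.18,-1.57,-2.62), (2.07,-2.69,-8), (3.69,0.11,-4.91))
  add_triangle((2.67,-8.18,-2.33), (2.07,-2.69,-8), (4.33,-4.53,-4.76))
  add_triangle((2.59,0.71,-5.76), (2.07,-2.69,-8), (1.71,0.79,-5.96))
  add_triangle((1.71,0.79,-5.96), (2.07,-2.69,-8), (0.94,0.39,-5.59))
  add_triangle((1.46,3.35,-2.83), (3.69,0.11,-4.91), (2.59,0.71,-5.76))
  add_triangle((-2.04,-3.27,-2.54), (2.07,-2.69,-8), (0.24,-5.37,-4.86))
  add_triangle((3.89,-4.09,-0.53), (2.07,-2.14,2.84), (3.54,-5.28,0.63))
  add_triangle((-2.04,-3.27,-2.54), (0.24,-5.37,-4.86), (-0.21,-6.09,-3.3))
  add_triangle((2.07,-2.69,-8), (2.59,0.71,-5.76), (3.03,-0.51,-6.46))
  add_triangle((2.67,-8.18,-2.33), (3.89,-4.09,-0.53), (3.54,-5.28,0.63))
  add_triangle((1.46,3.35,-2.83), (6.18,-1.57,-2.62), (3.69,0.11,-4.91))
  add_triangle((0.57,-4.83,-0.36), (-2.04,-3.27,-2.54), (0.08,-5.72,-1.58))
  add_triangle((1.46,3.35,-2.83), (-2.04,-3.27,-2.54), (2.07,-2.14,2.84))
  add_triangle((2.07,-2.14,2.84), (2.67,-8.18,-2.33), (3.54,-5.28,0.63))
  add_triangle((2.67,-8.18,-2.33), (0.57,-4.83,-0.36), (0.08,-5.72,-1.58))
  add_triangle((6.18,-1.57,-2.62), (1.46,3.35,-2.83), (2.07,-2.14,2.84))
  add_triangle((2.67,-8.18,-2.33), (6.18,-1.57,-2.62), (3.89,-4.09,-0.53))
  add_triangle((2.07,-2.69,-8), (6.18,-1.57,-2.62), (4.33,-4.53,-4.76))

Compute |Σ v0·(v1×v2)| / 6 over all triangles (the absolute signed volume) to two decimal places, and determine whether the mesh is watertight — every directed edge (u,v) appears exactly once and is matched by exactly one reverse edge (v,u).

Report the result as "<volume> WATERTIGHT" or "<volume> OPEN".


Per-triangle v0·(v1×v2)/6:
  t1: -5.1068
  t2: +1.8114
  t3: +1.7992
  t4: +18.3628
  t5: +2.4596
  t6: +20.3314
  t7: +4.1278
  t8: +10.0163
  t9: +4.7509
  t10: +6.7507
  t11: +0.9544
  t12: +13.1256
  t13: +2.8044
  t14: +2.1726
  t15: +15.1416
  t16: +22.4821
  t17: +3.5041
  t18: +2.3945
  t19: +4.3595
  t20: +10.1575
  t21: +3.1798
  t22: +4.1462
  t23: +2.3572
  t24: +5.8606
  t25: +10.4369
  t26: +1.1530
  t27: -8.5351
  t28: +4.5531
  t29: +2.4071
  t30: +10.5718
  t31: +12.4750
  t32: +18.6443
Σ = +209.6495 → |volume| = 209.65

Directed edges: 96 total; 6 unmatched, e.g. (1.46,3.35,-2.83)→(0.94,0.39,-5.59) → open.

209.65 OPEN


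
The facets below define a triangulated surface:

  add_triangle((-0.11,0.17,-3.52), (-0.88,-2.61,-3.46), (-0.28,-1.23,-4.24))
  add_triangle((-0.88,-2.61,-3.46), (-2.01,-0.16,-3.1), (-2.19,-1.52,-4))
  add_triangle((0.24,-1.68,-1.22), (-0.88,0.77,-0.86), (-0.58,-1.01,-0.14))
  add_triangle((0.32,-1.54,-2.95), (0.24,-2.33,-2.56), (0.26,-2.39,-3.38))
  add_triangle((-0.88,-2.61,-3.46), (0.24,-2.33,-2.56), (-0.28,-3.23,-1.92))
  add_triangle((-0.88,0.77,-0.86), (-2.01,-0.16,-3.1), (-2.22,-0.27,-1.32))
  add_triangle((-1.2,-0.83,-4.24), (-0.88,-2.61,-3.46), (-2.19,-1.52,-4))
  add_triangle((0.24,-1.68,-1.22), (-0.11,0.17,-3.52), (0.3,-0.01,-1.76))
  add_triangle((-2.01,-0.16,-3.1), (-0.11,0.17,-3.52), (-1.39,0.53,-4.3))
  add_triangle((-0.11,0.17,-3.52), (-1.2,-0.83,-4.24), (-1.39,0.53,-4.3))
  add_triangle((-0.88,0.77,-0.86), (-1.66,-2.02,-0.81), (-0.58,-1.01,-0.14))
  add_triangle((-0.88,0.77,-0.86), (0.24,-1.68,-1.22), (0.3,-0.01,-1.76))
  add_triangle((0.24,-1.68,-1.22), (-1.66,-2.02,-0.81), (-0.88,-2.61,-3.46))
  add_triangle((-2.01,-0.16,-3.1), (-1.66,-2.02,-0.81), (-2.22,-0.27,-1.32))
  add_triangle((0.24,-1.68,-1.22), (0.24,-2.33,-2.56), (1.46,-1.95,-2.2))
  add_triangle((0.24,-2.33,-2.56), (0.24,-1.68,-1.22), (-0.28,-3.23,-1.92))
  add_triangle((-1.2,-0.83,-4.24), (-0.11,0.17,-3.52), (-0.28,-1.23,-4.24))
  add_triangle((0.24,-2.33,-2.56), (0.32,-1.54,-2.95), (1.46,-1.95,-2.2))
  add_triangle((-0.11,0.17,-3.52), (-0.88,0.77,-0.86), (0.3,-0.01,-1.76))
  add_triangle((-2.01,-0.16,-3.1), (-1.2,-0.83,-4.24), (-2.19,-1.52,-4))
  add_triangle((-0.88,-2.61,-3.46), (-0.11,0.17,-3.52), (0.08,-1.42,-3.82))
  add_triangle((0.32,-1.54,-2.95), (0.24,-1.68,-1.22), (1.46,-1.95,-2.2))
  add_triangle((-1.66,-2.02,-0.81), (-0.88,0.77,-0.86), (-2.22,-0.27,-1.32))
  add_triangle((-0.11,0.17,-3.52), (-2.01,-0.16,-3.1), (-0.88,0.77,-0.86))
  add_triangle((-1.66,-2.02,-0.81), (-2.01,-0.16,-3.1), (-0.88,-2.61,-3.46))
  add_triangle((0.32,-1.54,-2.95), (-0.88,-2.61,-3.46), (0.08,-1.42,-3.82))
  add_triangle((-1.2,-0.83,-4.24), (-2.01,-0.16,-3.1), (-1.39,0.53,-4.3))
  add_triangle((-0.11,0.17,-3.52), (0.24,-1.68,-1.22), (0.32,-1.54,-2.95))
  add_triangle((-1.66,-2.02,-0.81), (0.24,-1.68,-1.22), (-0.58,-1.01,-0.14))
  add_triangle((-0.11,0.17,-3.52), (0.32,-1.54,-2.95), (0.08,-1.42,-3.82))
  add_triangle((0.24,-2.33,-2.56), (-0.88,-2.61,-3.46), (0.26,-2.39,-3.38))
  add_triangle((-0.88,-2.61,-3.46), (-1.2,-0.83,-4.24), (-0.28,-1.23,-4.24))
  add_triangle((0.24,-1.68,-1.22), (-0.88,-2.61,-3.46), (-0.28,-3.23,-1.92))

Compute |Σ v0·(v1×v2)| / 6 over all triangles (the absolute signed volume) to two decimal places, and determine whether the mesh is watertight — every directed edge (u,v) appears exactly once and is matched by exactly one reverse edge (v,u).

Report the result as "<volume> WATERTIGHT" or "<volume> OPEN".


14.29 OPEN

Per-triangle v0·(v1×v2)/6:
  t1: -0.4094
  t2: -0.4184
  t3: -0.4158
  t4: +0.0405
  t5: +0.8676
  t6: +0.6076
  t7: +1.4966
  t8: +0.3467
  t9: -0.5899
  t10: +0.9641
  t11: +0.0366
  t12: -0.4965
  t13: +1.0841
  t14: +1.2759
  t15: +0.3075
  t16: +0.1913
  t17: +0.8090
  t18: +0.6115
  t19: +0.1042
  t20: +0.9239
  t21: +1.0514
  t22: -0.5840
  t23: -0.1691
  t24: +0.9726
  t25: +2.8191
  t26: +0.4865
  t27: +1.0433
  t28: -0.1460
  t29: +0.1906
  t30: +0.1912
  t31: +0.3396
  t32: +1.2285
  t33: -0.4741
Σ = +14.2867 → |volume| = 14.29

Directed edges: 99 total; 3 unmatched, e.g. (0.26,-2.39,-3.38)→(0.32,-1.54,-2.95) → open.


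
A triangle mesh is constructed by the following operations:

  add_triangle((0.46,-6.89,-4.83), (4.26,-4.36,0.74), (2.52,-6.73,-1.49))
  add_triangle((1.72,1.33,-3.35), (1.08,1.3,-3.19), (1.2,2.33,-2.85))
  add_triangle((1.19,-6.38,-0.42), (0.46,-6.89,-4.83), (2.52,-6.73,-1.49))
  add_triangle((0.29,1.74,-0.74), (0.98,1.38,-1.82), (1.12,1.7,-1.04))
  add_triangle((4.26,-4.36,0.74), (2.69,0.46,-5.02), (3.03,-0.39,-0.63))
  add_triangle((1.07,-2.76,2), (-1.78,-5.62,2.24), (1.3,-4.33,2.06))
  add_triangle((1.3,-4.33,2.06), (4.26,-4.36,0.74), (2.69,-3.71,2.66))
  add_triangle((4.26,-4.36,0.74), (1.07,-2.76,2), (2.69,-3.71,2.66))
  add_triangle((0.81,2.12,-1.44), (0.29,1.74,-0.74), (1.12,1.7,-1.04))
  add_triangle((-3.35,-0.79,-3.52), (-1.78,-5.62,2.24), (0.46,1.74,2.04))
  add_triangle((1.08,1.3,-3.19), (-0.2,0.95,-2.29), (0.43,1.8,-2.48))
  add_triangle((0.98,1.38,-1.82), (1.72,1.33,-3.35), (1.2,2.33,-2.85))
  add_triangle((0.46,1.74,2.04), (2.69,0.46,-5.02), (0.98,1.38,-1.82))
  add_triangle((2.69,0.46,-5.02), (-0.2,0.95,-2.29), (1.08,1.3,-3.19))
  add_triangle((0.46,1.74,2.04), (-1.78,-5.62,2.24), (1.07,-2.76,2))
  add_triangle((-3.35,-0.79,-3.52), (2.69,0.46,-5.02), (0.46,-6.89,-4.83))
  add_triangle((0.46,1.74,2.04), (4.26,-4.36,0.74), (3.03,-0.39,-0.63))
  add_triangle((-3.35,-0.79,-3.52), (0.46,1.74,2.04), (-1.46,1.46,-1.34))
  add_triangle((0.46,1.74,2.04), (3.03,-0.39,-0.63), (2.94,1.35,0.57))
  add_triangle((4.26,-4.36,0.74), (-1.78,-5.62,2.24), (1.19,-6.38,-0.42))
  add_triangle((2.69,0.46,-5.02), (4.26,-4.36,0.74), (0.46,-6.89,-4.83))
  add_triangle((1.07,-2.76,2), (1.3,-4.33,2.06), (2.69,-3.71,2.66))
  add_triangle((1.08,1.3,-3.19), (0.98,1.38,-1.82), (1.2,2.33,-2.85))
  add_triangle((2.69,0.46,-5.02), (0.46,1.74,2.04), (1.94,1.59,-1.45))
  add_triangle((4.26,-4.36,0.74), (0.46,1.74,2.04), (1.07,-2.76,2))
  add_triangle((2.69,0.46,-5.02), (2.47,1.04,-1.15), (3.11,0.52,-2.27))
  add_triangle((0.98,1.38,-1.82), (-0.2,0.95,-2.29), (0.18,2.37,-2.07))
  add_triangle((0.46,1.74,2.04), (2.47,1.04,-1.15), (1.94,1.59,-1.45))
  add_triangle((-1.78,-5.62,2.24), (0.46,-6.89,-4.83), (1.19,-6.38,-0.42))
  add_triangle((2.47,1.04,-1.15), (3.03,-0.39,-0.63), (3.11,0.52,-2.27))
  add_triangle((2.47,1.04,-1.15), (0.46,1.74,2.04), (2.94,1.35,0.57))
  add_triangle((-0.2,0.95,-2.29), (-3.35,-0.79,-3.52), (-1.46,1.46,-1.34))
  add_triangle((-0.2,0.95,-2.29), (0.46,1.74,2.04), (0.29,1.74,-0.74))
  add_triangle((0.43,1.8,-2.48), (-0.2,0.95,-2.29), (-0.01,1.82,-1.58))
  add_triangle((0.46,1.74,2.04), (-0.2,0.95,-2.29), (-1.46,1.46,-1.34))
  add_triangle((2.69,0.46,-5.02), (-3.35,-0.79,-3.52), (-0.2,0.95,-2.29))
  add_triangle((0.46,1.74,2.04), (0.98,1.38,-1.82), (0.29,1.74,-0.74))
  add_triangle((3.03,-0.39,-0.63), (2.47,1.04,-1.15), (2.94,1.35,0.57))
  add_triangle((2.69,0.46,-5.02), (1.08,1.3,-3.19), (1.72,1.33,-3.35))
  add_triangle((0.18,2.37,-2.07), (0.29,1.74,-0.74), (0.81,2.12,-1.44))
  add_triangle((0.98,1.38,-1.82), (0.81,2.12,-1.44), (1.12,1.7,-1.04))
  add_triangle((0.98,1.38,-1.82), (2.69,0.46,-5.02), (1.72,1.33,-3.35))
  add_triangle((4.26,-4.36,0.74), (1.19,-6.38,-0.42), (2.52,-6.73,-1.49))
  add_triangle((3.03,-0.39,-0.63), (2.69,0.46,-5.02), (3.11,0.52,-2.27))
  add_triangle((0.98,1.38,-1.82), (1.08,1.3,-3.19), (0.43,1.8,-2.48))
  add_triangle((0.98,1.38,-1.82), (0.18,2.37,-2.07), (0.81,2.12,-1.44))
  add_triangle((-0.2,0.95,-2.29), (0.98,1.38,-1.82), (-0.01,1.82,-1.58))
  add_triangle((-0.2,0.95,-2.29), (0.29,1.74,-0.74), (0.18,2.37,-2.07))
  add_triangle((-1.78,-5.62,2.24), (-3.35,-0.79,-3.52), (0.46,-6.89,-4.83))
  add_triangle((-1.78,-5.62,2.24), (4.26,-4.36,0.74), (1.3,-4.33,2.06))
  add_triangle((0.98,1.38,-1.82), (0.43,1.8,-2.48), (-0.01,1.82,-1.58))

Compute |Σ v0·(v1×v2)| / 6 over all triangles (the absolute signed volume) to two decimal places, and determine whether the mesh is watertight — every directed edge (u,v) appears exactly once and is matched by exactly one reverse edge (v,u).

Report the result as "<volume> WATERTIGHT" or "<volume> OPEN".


Per-triangle v0·(v1×v2)/6:
  t1: +5.6840
  t2: +0.3684
  t3: +6.8041
  t4: -0.2302
  t5: +7.9245
  t6: +1.6433
  t7: +3.4236
  t8: -1.3595
  t9: +0.0886
  t10: +8.2639
  t11: +0.4056
  t12: +0.1271
  t13: +1.5689
  t14: +0.8134
  t15: +5.0546
  t16: +30.1428
  t17: +5.5880
  t18: +1.3914
  t19: +0.7908
  t20: +12.6543
  t21: +36.2101
  t22: +0.6255
  t23: -0.1462
  t24: -0.0185
  t25: +5.1645
  t26: +0.9968
  t27: +0.5709
  t28: +1.0655
  t29: +15.4515
  t30: +0.8174
  t31: +1.1302
  t32: +2.2033
  t33: +0.1959
  t34: +0.2497
  t35: +1.4229
  t36: +4.5710
  t37: +0.6654
  t38: +1.3656
  t39: +0.4754
  t40: +0.1742
  t41: +0.1651
  t42: +0.0803
  t43: +5.2183
  t44: +1.4122
  t45: +0.2917
  t46: +0.2999
  t47: -0.4757
  t48: -0.0072
  t49: +31.4882
  t50: +4.2623
  t51: +0.1918
Σ = +207.2658 → |volume| = 207.27

Directed edges: 153 total; 3 unmatched, e.g. (1.94,1.59,-1.45)→(2.69,0.46,-5.02) → open.

207.27 OPEN
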